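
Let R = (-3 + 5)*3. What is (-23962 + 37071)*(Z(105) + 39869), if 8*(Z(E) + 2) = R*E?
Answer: 2094595347/4 ≈ 5.2365e+8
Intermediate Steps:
R = 6 (R = 2*3 = 6)
Z(E) = -2 + 3*E/4 (Z(E) = -2 + (6*E)/8 = -2 + 3*E/4)
(-23962 + 37071)*(Z(105) + 39869) = (-23962 + 37071)*((-2 + (3/4)*105) + 39869) = 13109*((-2 + 315/4) + 39869) = 13109*(307/4 + 39869) = 13109*(159783/4) = 2094595347/4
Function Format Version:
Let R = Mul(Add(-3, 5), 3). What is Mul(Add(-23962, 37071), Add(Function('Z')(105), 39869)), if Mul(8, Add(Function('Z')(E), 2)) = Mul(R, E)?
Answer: Rational(2094595347, 4) ≈ 5.2365e+8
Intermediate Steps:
R = 6 (R = Mul(2, 3) = 6)
Function('Z')(E) = Add(-2, Mul(Rational(3, 4), E)) (Function('Z')(E) = Add(-2, Mul(Rational(1, 8), Mul(6, E))) = Add(-2, Mul(Rational(3, 4), E)))
Mul(Add(-23962, 37071), Add(Function('Z')(105), 39869)) = Mul(Add(-23962, 37071), Add(Add(-2, Mul(Rational(3, 4), 105)), 39869)) = Mul(13109, Add(Add(-2, Rational(315, 4)), 39869)) = Mul(13109, Add(Rational(307, 4), 39869)) = Mul(13109, Rational(159783, 4)) = Rational(2094595347, 4)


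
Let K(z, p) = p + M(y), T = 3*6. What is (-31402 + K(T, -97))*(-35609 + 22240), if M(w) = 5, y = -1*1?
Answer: 421043286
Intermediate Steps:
y = -1
T = 18
K(z, p) = 5 + p (K(z, p) = p + 5 = 5 + p)
(-31402 + K(T, -97))*(-35609 + 22240) = (-31402 + (5 - 97))*(-35609 + 22240) = (-31402 - 92)*(-13369) = -31494*(-13369) = 421043286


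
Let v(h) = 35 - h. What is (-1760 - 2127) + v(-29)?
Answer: -3823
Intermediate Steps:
(-1760 - 2127) + v(-29) = (-1760 - 2127) + (35 - 1*(-29)) = -3887 + (35 + 29) = -3887 + 64 = -3823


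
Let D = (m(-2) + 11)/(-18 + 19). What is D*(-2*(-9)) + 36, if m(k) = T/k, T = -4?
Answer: 270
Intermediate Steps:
m(k) = -4/k
D = 13 (D = (-4/(-2) + 11)/(-18 + 19) = (-4*(-1/2) + 11)/1 = (2 + 11)*1 = 13*1 = 13)
D*(-2*(-9)) + 36 = 13*(-2*(-9)) + 36 = 13*18 + 36 = 234 + 36 = 270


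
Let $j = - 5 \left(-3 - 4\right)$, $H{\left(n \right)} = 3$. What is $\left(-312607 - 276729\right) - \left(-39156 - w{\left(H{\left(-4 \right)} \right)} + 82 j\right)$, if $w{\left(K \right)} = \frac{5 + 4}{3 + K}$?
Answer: $- \frac{1106097}{2} \approx -5.5305 \cdot 10^{5}$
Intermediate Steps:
$j = 35$ ($j = \left(-5\right) \left(-7\right) = 35$)
$w{\left(K \right)} = \frac{9}{3 + K}$
$\left(-312607 - 276729\right) - \left(-39156 - w{\left(H{\left(-4 \right)} \right)} + 82 j\right) = \left(-312607 - 276729\right) + \left(\left(\left(\frac{9}{3 + 3} - 2870\right) + 39345\right) - 189\right) = -589336 + \left(\left(\left(\frac{9}{6} - 2870\right) + 39345\right) - 189\right) = -589336 + \left(\left(\left(9 \cdot \frac{1}{6} - 2870\right) + 39345\right) - 189\right) = -589336 + \left(\left(\left(\frac{3}{2} - 2870\right) + 39345\right) - 189\right) = -589336 + \left(\left(- \frac{5737}{2} + 39345\right) - 189\right) = -589336 + \left(\frac{72953}{2} - 189\right) = -589336 + \frac{72575}{2} = - \frac{1106097}{2}$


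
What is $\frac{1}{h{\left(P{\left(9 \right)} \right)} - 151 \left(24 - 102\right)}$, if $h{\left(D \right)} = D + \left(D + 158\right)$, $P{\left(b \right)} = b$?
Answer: $\frac{1}{11954} \approx 8.3654 \cdot 10^{-5}$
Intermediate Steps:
$h{\left(D \right)} = 158 + 2 D$ ($h{\left(D \right)} = D + \left(158 + D\right) = 158 + 2 D$)
$\frac{1}{h{\left(P{\left(9 \right)} \right)} - 151 \left(24 - 102\right)} = \frac{1}{\left(158 + 2 \cdot 9\right) - 151 \left(24 - 102\right)} = \frac{1}{\left(158 + 18\right) - -11778} = \frac{1}{176 + 11778} = \frac{1}{11954}$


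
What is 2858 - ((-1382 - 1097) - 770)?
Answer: 6107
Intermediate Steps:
2858 - ((-1382 - 1097) - 770) = 2858 - (-2479 - 770) = 2858 - 1*(-3249) = 2858 + 3249 = 6107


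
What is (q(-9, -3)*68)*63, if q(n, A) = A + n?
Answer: -51408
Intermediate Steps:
(q(-9, -3)*68)*63 = ((-3 - 9)*68)*63 = -12*68*63 = -816*63 = -51408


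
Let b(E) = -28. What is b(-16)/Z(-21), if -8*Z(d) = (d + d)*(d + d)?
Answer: 8/63 ≈ 0.12698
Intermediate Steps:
Z(d) = -d**2/2 (Z(d) = -(d + d)*(d + d)/8 = -2*d*2*d/8 = -d**2/2)
b(-16)/Z(-21) = -28/((-1/2*(-21)**2)) = -28/((-1/2*441)) = -28/(-441/2) = -28*(-2/441) = 8/63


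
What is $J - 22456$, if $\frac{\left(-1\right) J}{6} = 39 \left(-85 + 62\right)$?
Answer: $-17074$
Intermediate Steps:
$J = 5382$ ($J = - 6 \cdot 39 \left(-85 + 62\right) = - 6 \cdot 39 \left(-23\right) = \left(-6\right) \left(-897\right) = 5382$)
$J - 22456 = 5382 - 22456 = -17074$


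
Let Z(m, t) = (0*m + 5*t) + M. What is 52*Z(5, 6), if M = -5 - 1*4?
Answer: 1092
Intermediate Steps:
M = -9 (M = -5 - 4 = -9)
Z(m, t) = -9 + 5*t (Z(m, t) = (0*m + 5*t) - 9 = (0 + 5*t) - 9 = 5*t - 9 = -9 + 5*t)
52*Z(5, 6) = 52*(-9 + 5*6) = 52*(-9 + 30) = 52*21 = 1092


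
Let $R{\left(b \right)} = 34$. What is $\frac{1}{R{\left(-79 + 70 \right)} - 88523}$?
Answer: $- \frac{1}{88489} \approx -1.1301 \cdot 10^{-5}$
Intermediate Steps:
$\frac{1}{R{\left(-79 + 70 \right)} - 88523} = \frac{1}{34 - 88523} = \frac{1}{-88489} = - \frac{1}{88489}$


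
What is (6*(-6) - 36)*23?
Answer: -1656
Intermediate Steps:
(6*(-6) - 36)*23 = (-36 - 36)*23 = -72*23 = -1656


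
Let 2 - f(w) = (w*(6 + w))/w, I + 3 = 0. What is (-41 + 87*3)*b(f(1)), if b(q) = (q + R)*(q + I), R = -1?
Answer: 10560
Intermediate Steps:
I = -3 (I = -3 + 0 = -3)
f(w) = -4 - w (f(w) = 2 - w*(6 + w)/w = 2 - (6 + w) = 2 + (-6 - w) = -4 - w)
b(q) = (-1 + q)*(-3 + q) (b(q) = (q - 1)*(q - 3) = (-1 + q)*(-3 + q))
(-41 + 87*3)*b(f(1)) = (-41 + 87*3)*(3 + (-4 - 1*1)² - 4*(-4 - 1*1)) = (-41 + 261)*(3 + (-4 - 1)² - 4*(-4 - 1)) = 220*(3 + (-5)² - 4*(-5)) = 220*(3 + 25 + 20) = 220*48 = 10560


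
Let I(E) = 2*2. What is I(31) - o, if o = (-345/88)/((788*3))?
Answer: 277491/69344 ≈ 4.0017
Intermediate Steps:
I(E) = 4
o = -115/69344 (o = -345*1/88/2364 = -345/88*1/2364 = -115/69344 ≈ -0.0016584)
I(31) - o = 4 - 1*(-115/69344) = 4 + 115/69344 = 277491/69344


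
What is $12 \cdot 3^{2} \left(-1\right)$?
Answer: $-108$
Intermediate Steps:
$12 \cdot 3^{2} \left(-1\right) = 12 \cdot 9 \left(-1\right) = 108 \left(-1\right) = -108$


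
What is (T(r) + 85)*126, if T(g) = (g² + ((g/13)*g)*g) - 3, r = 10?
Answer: 424116/13 ≈ 32624.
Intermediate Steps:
T(g) = -3 + g² + g³/13 (T(g) = (g² + ((g*(1/13))*g)*g) - 3 = (g² + ((g/13)*g)*g) - 3 = (g² + (g²/13)*g) - 3 = (g² + g³/13) - 3 = -3 + g² + g³/13)
(T(r) + 85)*126 = ((-3 + 10² + (1/13)*10³) + 85)*126 = ((-3 + 100 + (1/13)*1000) + 85)*126 = ((-3 + 100 + 1000/13) + 85)*126 = (2261/13 + 85)*126 = (3366/13)*126 = 424116/13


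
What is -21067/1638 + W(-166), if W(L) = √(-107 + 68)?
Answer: -21067/1638 + I*√39 ≈ -12.861 + 6.245*I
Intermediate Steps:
W(L) = I*√39 (W(L) = √(-39) = I*√39)
-21067/1638 + W(-166) = -21067/1638 + I*√39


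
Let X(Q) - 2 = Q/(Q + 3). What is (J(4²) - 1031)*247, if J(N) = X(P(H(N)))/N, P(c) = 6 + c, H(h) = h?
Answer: -12730627/50 ≈ -2.5461e+5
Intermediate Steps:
X(Q) = 2 + Q/(3 + Q) (X(Q) = 2 + Q/(Q + 3) = 2 + Q/(3 + Q))
J(N) = 3*(8 + N)/(N*(9 + N)) (J(N) = (3*(2 + (6 + N))/(3 + (6 + N)))/N = (3*(8 + N)/(9 + N))/N = 3*(8 + N)/(N*(9 + N)))
(J(4²) - 1031)*247 = (3*(8 + 4²)/((4²)*(9 + 4²)) - 1031)*247 = (3*(8 + 16)/(16*(9 + 16)) - 1031)*247 = (3*(1/16)*24/25 - 1031)*247 = (3*(1/16)*(1/25)*24 - 1031)*247 = (9/50 - 1031)*247 = -51541/50*247 = -12730627/50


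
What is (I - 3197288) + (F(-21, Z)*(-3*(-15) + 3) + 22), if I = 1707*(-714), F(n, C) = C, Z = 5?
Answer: -4415824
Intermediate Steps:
I = -1218798
(I - 3197288) + (F(-21, Z)*(-3*(-15) + 3) + 22) = (-1218798 - 3197288) + (5*(-3*(-15) + 3) + 22) = -4416086 + (5*(45 + 3) + 22) = -4416086 + (5*48 + 22) = -4416086 + (240 + 22) = -4416086 + 262 = -4415824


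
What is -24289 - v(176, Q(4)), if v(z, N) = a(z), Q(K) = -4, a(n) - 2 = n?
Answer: -24467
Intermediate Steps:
a(n) = 2 + n
v(z, N) = 2 + z
-24289 - v(176, Q(4)) = -24289 - (2 + 176) = -24289 - 1*178 = -24289 - 178 = -24467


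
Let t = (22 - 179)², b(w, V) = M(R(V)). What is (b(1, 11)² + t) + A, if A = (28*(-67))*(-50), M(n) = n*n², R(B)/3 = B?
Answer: 1291586418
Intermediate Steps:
R(B) = 3*B
M(n) = n³
b(w, V) = 27*V³ (b(w, V) = (3*V)³ = 27*V³)
t = 24649 (t = (-157)² = 24649)
A = 93800 (A = -1876*(-50) = 93800)
(b(1, 11)² + t) + A = ((27*11³)² + 24649) + 93800 = ((27*1331)² + 24649) + 93800 = (35937² + 24649) + 93800 = (1291467969 + 24649) + 93800 = 1291492618 + 93800 = 1291586418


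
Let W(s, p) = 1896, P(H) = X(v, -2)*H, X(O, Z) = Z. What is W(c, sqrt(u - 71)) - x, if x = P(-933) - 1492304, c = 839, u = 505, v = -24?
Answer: 1492334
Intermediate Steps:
P(H) = -2*H
x = -1490438 (x = -2*(-933) - 1492304 = 1866 - 1492304 = -1490438)
W(c, sqrt(u - 71)) - x = 1896 - 1*(-1490438) = 1896 + 1490438 = 1492334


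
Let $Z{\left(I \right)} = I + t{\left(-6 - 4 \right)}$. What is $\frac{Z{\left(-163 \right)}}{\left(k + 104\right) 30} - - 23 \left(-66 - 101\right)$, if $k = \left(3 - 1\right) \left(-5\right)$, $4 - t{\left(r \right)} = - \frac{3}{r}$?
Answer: $- \frac{36105931}{9400} \approx -3841.1$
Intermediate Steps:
$t{\left(r \right)} = 4 + \frac{3}{r}$ ($t{\left(r \right)} = 4 - - \frac{3}{r} = 4 + \frac{3}{r}$)
$Z{\left(I \right)} = \frac{37}{10} + I$ ($Z{\left(I \right)} = I + \left(4 + \frac{3}{-6 - 4}\right) = I + \left(4 + \frac{3}{-10}\right) = I + \left(4 + 3 \left(- \frac{1}{10}\right)\right) = I + \left(4 - \frac{3}{10}\right) = I + \frac{37}{10} = \frac{37}{10} + I$)
$k = -10$ ($k = 2 \left(-5\right) = -10$)
$\frac{Z{\left(-163 \right)}}{\left(k + 104\right) 30} - - 23 \left(-66 - 101\right) = \frac{\frac{37}{10} - 163}{\left(-10 + 104\right) 30} - - 23 \left(-66 - 101\right) = - \frac{1593}{10 \cdot 94 \cdot 30} - \left(-23\right) \left(-167\right) = - \frac{1593}{10 \cdot 2820} - 3841 = \left(- \frac{1593}{10}\right) \frac{1}{2820} - 3841 = - \frac{531}{9400} - 3841 = - \frac{36105931}{9400}$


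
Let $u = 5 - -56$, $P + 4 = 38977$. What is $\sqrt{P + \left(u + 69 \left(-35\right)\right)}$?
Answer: $\sqrt{36619} \approx 191.36$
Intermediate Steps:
$P = 38973$ ($P = -4 + 38977 = 38973$)
$u = 61$ ($u = 5 + 56 = 61$)
$\sqrt{P + \left(u + 69 \left(-35\right)\right)} = \sqrt{38973 + \left(61 + 69 \left(-35\right)\right)} = \sqrt{38973 + \left(61 - 2415\right)} = \sqrt{38973 - 2354} = \sqrt{36619}$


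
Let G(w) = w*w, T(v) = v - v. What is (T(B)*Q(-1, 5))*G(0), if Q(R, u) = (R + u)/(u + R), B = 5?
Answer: 0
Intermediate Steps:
Q(R, u) = 1 (Q(R, u) = (R + u)/(R + u) = 1)
T(v) = 0
G(w) = w²
(T(B)*Q(-1, 5))*G(0) = (0*1)*0² = 0*0 = 0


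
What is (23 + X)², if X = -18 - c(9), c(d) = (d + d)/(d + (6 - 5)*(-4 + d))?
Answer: 676/49 ≈ 13.796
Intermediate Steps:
c(d) = 2*d/(-4 + 2*d) (c(d) = (2*d)/(d + 1*(-4 + d)) = (2*d)/(d + (-4 + d)) = (2*d)/(-4 + 2*d) = 2*d/(-4 + 2*d))
X = -135/7 (X = -18 - 9/(-2 + 9) = -18 - 9/7 = -135/7 ≈ -19.286)
(23 + X)² = (23 - 135/7)² = (26/7)² = 676/49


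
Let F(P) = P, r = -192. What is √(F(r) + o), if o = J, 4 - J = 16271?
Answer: I*√16459 ≈ 128.29*I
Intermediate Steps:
J = -16267 (J = 4 - 1*16271 = 4 - 16271 = -16267)
o = -16267
√(F(r) + o) = √(-192 - 16267) = √(-16459) = I*√16459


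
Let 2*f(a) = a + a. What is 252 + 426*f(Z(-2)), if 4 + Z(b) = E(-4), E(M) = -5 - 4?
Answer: -5286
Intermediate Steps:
E(M) = -9
Z(b) = -13 (Z(b) = -4 - 9 = -13)
f(a) = a (f(a) = (a + a)/2 = (2*a)/2 = a)
252 + 426*f(Z(-2)) = 252 + 426*(-13) = 252 - 5538 = -5286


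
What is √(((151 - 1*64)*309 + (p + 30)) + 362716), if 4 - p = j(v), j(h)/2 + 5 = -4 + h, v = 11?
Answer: √389629 ≈ 624.20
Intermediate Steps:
j(h) = -18 + 2*h (j(h) = -10 + 2*(-4 + h) = -10 + (-8 + 2*h) = -18 + 2*h)
p = 0 (p = 4 - (-18 + 2*11) = 4 - (-18 + 22) = 4 - 1*4 = 4 - 4 = 0)
√(((151 - 1*64)*309 + (p + 30)) + 362716) = √(((151 - 1*64)*309 + (0 + 30)) + 362716) = √(((151 - 64)*309 + 30) + 362716) = √((87*309 + 30) + 362716) = √((26883 + 30) + 362716) = √(26913 + 362716) = √389629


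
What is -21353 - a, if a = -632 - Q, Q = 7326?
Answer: -13395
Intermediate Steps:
a = -7958 (a = -632 - 1*7326 = -632 - 7326 = -7958)
-21353 - a = -21353 - 1*(-7958) = -21353 + 7958 = -13395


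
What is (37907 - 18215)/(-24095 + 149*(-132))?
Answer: -19692/43763 ≈ -0.44997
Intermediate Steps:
(37907 - 18215)/(-24095 + 149*(-132)) = 19692/(-24095 - 19668) = 19692/(-43763) = 19692*(-1/43763) = -19692/43763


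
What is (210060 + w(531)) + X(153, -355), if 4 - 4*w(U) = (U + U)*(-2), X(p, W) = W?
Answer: 210237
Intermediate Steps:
w(U) = 1 + U (w(U) = 1 - (U + U)*(-2)/4 = 1 - 2*U*(-2)/4 = 1 - (-1)*U = 1 + U)
(210060 + w(531)) + X(153, -355) = (210060 + (1 + 531)) - 355 = (210060 + 532) - 355 = 210592 - 355 = 210237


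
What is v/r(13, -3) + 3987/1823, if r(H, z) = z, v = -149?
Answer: 283588/5469 ≈ 51.854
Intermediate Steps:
v/r(13, -3) + 3987/1823 = -149/(-3) + 3987/1823 = -149*(-⅓) + 3987*(1/1823) = 149/3 + 3987/1823 = 283588/5469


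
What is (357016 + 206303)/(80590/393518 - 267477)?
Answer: -110838083121/52628466748 ≈ -2.1060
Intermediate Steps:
(357016 + 206303)/(80590/393518 - 267477) = 563319/(80590*(1/393518) - 267477) = 563319/(40295/196759 - 267477) = 563319/(-52628466748/196759) = 563319*(-196759/52628466748) = -110838083121/52628466748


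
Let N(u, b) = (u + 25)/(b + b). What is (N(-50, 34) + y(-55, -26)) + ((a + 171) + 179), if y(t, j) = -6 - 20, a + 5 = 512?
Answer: 56483/68 ≈ 830.63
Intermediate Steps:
a = 507 (a = -5 + 512 = 507)
N(u, b) = (25 + u)/(2*b) (N(u, b) = (25 + u)/((2*b)) = (25 + u)*(1/(2*b)) = (25 + u)/(2*b))
y(t, j) = -26
(N(-50, 34) + y(-55, -26)) + ((a + 171) + 179) = ((1/2)*(25 - 50)/34 - 26) + ((507 + 171) + 179) = ((1/2)*(1/34)*(-25) - 26) + (678 + 179) = (-25/68 - 26) + 857 = -1793/68 + 857 = 56483/68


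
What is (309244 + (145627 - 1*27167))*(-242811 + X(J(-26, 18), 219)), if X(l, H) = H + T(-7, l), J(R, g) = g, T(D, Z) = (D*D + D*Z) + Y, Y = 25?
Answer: -103779809376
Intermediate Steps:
T(D, Z) = 25 + D² + D*Z (T(D, Z) = (D*D + D*Z) + 25 = (D² + D*Z) + 25 = 25 + D² + D*Z)
X(l, H) = 74 + H - 7*l (X(l, H) = H + (25 + (-7)² - 7*l) = H + (25 + 49 - 7*l) = H + (74 - 7*l) = 74 + H - 7*l)
(309244 + (145627 - 1*27167))*(-242811 + X(J(-26, 18), 219)) = (309244 + (145627 - 1*27167))*(-242811 + (74 + 219 - 7*18)) = (309244 + (145627 - 27167))*(-242811 + (74 + 219 - 126)) = (309244 + 118460)*(-242811 + 167) = 427704*(-242644) = -103779809376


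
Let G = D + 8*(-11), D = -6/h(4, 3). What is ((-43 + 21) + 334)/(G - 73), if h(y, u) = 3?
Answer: -312/163 ≈ -1.9141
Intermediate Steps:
D = -2 (D = -6/3 = -6*⅓ = -2)
G = -90 (G = -2 + 8*(-11) = -2 - 88 = -90)
((-43 + 21) + 334)/(G - 73) = ((-43 + 21) + 334)/(-90 - 73) = (-22 + 334)/(-163) = 312*(-1/163) = -312/163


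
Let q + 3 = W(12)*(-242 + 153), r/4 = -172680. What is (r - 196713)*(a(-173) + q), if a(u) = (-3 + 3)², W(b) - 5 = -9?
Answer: -313263849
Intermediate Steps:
r = -690720 (r = 4*(-172680) = -690720)
W(b) = -4 (W(b) = 5 - 9 = -4)
a(u) = 0 (a(u) = 0² = 0)
q = 353 (q = -3 - 4*(-242 + 153) = -3 - 4*(-89) = -3 + 356 = 353)
(r - 196713)*(a(-173) + q) = (-690720 - 196713)*(0 + 353) = -887433*353 = -313263849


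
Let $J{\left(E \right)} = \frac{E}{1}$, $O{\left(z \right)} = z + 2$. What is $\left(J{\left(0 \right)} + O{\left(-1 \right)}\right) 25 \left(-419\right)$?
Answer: $-10475$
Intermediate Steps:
$O{\left(z \right)} = 2 + z$
$J{\left(E \right)} = E$ ($J{\left(E \right)} = E 1 = E$)
$\left(J{\left(0 \right)} + O{\left(-1 \right)}\right) 25 \left(-419\right) = \left(0 + \left(2 - 1\right)\right) 25 \left(-419\right) = \left(0 + 1\right) 25 \left(-419\right) = 1 \cdot 25 \left(-419\right) = 25 \left(-419\right) = -10475$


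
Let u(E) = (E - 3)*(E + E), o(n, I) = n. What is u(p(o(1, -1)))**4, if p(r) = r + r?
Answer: 256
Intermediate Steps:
p(r) = 2*r
u(E) = 2*E*(-3 + E) (u(E) = (-3 + E)*(2*E) = 2*E*(-3 + E))
u(p(o(1, -1)))**4 = (2*(2*1)*(-3 + 2*1))**4 = (2*2*(-3 + 2))**4 = (2*2*(-1))**4 = (-4)**4 = 256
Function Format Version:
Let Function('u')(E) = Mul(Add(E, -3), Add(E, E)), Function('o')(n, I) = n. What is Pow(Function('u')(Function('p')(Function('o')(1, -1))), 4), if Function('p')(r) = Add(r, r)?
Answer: 256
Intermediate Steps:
Function('p')(r) = Mul(2, r)
Function('u')(E) = Mul(2, E, Add(-3, E)) (Function('u')(E) = Mul(Add(-3, E), Mul(2, E)) = Mul(2, E, Add(-3, E)))
Pow(Function('u')(Function('p')(Function('o')(1, -1))), 4) = Pow(Mul(2, Mul(2, 1), Add(-3, Mul(2, 1))), 4) = Pow(Mul(2, 2, Add(-3, 2)), 4) = Pow(Mul(2, 2, -1), 4) = Pow(-4, 4) = 256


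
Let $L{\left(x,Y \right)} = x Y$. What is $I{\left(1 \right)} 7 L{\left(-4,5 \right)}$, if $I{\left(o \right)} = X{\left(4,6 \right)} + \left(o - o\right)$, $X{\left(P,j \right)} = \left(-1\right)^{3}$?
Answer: $140$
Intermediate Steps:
$X{\left(P,j \right)} = -1$
$L{\left(x,Y \right)} = Y x$
$I{\left(o \right)} = -1$ ($I{\left(o \right)} = -1 + \left(o - o\right) = -1 + 0 = -1$)
$I{\left(1 \right)} 7 L{\left(-4,5 \right)} = \left(-1\right) 7 \cdot 5 \left(-4\right) = \left(-7\right) \left(-20\right) = 140$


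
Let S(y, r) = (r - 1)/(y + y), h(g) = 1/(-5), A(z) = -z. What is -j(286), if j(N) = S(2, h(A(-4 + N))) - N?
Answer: 2863/10 ≈ 286.30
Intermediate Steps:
h(g) = -1/5
S(y, r) = (-1 + r)/(2*y) (S(y, r) = (-1 + r)/((2*y)) = (-1 + r)*(1/(2*y)) = (-1 + r)/(2*y))
j(N) = -3/10 - N (j(N) = (1/2)*(-1 - 1/5)/2 - N = (1/2)*(1/2)*(-6/5) - N = -3/10 - N)
-j(286) = -(-3/10 - 1*286) = -(-3/10 - 286) = -1*(-2863/10) = 2863/10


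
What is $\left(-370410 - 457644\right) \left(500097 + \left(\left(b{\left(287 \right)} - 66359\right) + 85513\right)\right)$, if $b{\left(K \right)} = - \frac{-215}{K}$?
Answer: $- \frac{123400956019608}{287} \approx -4.2997 \cdot 10^{11}$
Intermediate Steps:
$b{\left(K \right)} = \frac{215}{K}$
$\left(-370410 - 457644\right) \left(500097 + \left(\left(b{\left(287 \right)} - 66359\right) + 85513\right)\right) = \left(-370410 - 457644\right) \left(500097 + \left(\left(\frac{215}{287} - 66359\right) + 85513\right)\right) = - 828054 \left(500097 + \left(\left(215 \cdot \frac{1}{287} - 66359\right) + 85513\right)\right) = - 828054 \left(500097 + \left(\left(\frac{215}{287} - 66359\right) + 85513\right)\right) = - 828054 \left(500097 + \left(- \frac{19044818}{287} + 85513\right)\right) = - 828054 \left(500097 + \frac{5497413}{287}\right) = \left(-828054\right) \frac{149025252}{287} = - \frac{123400956019608}{287}$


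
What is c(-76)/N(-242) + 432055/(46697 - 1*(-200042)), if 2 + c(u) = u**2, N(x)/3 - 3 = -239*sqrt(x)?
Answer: 5973846663991/3410744998049 + 15179846*I*sqrt(2)/41469873 ≈ 1.7515 + 0.51767*I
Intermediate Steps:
N(x) = 9 - 717*sqrt(x) (N(x) = 9 + 3*(-239*sqrt(x)) = 9 - 717*sqrt(x))
c(u) = -2 + u**2
c(-76)/N(-242) + 432055/(46697 - 1*(-200042)) = (-2 + (-76)**2)/(9 - 7887*I*sqrt(2)) + 432055/(46697 - 1*(-200042)) = (-2 + 5776)/(9 - 7887*I*sqrt(2)) + 432055/(46697 + 200042) = 5774/(9 - 7887*I*sqrt(2)) + 432055/246739 = 432055/246739 + 5774/(9 - 7887*I*sqrt(2))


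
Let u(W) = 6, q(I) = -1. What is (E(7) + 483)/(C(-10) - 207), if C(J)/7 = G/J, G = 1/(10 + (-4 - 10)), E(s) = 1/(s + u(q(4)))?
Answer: -251200/107549 ≈ -2.3357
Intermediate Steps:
E(s) = 1/(6 + s) (E(s) = 1/(s + 6) = 1/(6 + s))
G = -¼ (G = 1/(10 - 14) = 1/(-4) = -¼ ≈ -0.25000)
C(J) = -7/(4*J) (C(J) = 7*(-1/(4*J)) = -7/(4*J))
(E(7) + 483)/(C(-10) - 207) = (1/(6 + 7) + 483)/(-7/4/(-10) - 207) = (1/13 + 483)/(-7/4*(-⅒) - 207) = (1/13 + 483)/(7/40 - 207) = 6280/(13*(-8273/40)) = (6280/13)*(-40/8273) = -251200/107549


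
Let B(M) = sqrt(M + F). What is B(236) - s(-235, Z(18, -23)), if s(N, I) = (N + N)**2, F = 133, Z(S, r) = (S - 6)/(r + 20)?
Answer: -220900 + 3*sqrt(41) ≈ -2.2088e+5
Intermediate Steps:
Z(S, r) = (-6 + S)/(20 + r)
s(N, I) = 4*N**2 (s(N, I) = (2*N)**2 = 4*N**2)
B(M) = sqrt(133 + M) (B(M) = sqrt(M + 133) = sqrt(133 + M))
B(236) - s(-235, Z(18, -23)) = sqrt(133 + 236) - 4*(-235)**2 = sqrt(369) - 4*55225 = 3*sqrt(41) - 1*220900 = 3*sqrt(41) - 220900 = -220900 + 3*sqrt(41)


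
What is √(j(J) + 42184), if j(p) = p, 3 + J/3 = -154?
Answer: √41713 ≈ 204.24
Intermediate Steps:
J = -471 (J = -9 + 3*(-154) = -9 - 462 = -471)
√(j(J) + 42184) = √(-471 + 42184) = √41713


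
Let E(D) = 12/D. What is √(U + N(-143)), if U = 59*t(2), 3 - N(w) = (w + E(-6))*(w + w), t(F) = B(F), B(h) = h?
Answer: I*√41349 ≈ 203.34*I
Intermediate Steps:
t(F) = F
N(w) = 3 - 2*w*(-2 + w) (N(w) = 3 - (w + 12/(-6))*(w + w) = 3 - (w + 12*(-⅙))*2*w = 3 - (w - 2)*2*w = 3 - (-2 + w)*2*w = 3 - 2*w*(-2 + w))
U = 118 (U = 59*2 = 118)
√(U + N(-143)) = √(118 + (3 - 2*(-143)² + 4*(-143))) = √(118 + (3 - 2*20449 - 572)) = √(118 + (3 - 40898 - 572)) = √(118 - 41467) = √(-41349) = I*√41349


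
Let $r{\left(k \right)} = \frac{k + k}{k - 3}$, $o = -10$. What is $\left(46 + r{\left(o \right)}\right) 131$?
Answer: $\frac{80958}{13} \approx 6227.5$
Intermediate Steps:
$r{\left(k \right)} = \frac{2 k}{-3 + k}$
$\left(46 + r{\left(o \right)}\right) 131 = \left(46 + 2 \left(-10\right) \frac{1}{-3 - 10}\right) 131 = \left(46 + 2 \left(-10\right) \frac{1}{-13}\right) 131 = \left(46 + 2 \left(-10\right) \left(- \frac{1}{13}\right)\right) 131 = \left(46 + \frac{20}{13}\right) 131 = \frac{618}{13} \cdot 131 = \frac{80958}{13}$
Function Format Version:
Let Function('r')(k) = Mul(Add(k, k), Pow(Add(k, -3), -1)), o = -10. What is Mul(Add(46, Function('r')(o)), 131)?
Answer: Rational(80958, 13) ≈ 6227.5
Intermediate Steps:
Function('r')(k) = Mul(2, k, Pow(Add(-3, k), -1)) (Function('r')(k) = Mul(Mul(2, k), Pow(Add(-3, k), -1)) = Mul(2, k, Pow(Add(-3, k), -1)))
Mul(Add(46, Function('r')(o)), 131) = Mul(Add(46, Mul(2, -10, Pow(Add(-3, -10), -1))), 131) = Mul(Add(46, Mul(2, -10, Pow(-13, -1))), 131) = Mul(Add(46, Mul(2, -10, Rational(-1, 13))), 131) = Mul(Add(46, Rational(20, 13)), 131) = Mul(Rational(618, 13), 131) = Rational(80958, 13)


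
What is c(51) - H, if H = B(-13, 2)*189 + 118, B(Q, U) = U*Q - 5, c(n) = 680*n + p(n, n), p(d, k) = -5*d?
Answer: 40166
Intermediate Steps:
c(n) = 675*n (c(n) = 680*n - 5*n = 675*n)
B(Q, U) = -5 + Q*U (B(Q, U) = Q*U - 5 = -5 + Q*U)
H = -5741 (H = (-5 - 13*2)*189 + 118 = (-5 - 26)*189 + 118 = -31*189 + 118 = -5859 + 118 = -5741)
c(51) - H = 675*51 - 1*(-5741) = 34425 + 5741 = 40166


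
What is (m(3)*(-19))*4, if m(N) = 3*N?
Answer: -684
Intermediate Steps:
(m(3)*(-19))*4 = ((3*3)*(-19))*4 = (9*(-19))*4 = -171*4 = -684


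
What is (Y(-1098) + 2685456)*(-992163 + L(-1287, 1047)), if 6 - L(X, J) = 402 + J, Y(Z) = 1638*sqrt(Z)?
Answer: -2668285194336 - 4882579884*I*sqrt(122) ≈ -2.6683e+12 - 5.393e+10*I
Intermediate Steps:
L(X, J) = -396 - J (L(X, J) = 6 - (402 + J) = 6 + (-402 - J) = -396 - J)
(Y(-1098) + 2685456)*(-992163 + L(-1287, 1047)) = (1638*sqrt(-1098) + 2685456)*(-992163 + (-396 - 1*1047)) = (1638*(3*I*sqrt(122)) + 2685456)*(-992163 + (-396 - 1047)) = (4914*I*sqrt(122) + 2685456)*(-992163 - 1443) = (2685456 + 4914*I*sqrt(122))*(-993606) = -2668285194336 - 4882579884*I*sqrt(122)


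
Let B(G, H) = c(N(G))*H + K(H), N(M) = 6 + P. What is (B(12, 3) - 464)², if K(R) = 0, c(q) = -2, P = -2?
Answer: 220900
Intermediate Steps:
N(M) = 4 (N(M) = 6 - 2 = 4)
B(G, H) = -2*H (B(G, H) = -2*H + 0 = -2*H)
(B(12, 3) - 464)² = (-2*3 - 464)² = (-6 - 464)² = (-470)² = 220900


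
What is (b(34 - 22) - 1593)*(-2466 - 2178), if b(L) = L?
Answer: 7342164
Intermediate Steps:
(b(34 - 22) - 1593)*(-2466 - 2178) = ((34 - 22) - 1593)*(-2466 - 2178) = (12 - 1593)*(-4644) = -1581*(-4644) = 7342164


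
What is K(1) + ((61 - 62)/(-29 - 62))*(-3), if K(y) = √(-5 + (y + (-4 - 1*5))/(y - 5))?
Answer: -3/91 + I*√3 ≈ -0.032967 + 1.732*I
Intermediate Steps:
K(y) = √(-5 + (-9 + y)/(-5 + y)) (K(y) = √(-5 + (y + (-4 - 5))/(-5 + y)) = √(-5 + (y - 9)/(-5 + y)) = √(-5 + (-9 + y)/(-5 + y)))
K(1) + ((61 - 62)/(-29 - 62))*(-3) = 2*√((4 - 1*1)/(-5 + 1)) + ((61 - 62)/(-29 - 62))*(-3) = 2*√((4 - 1)/(-4)) - 1/(-91)*(-3) = 2*√(-¼*3) - 1*(-1/91)*(-3) = 2*√(-¾) + (1/91)*(-3) = 2*(I*√3/2) - 3/91 = I*√3 - 3/91 = -3/91 + I*√3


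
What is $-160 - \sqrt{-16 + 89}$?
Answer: $-160 - \sqrt{73} \approx -168.54$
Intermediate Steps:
$-160 - \sqrt{-16 + 89} = -160 - \sqrt{73}$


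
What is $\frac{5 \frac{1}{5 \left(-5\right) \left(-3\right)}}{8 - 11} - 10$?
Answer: $- \frac{451}{45} \approx -10.022$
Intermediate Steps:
$\frac{5 \frac{1}{5 \left(-5\right) \left(-3\right)}}{8 - 11} - 10 = \frac{5 \frac{1}{\left(-25\right) \left(-3\right)}}{-3} - 10 = - \frac{5 \cdot \frac{1}{75}}{3} - 10 = \left(- \frac{1}{3}\right) \frac{1}{15} - 10 = - \frac{1}{45} - 10 = - \frac{451}{45}$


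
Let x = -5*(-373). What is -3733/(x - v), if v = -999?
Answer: -3733/2864 ≈ -1.3034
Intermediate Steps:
x = 1865
-3733/(x - v) = -3733/(1865 - 1*(-999)) = -3733/(1865 + 999) = -3733/2864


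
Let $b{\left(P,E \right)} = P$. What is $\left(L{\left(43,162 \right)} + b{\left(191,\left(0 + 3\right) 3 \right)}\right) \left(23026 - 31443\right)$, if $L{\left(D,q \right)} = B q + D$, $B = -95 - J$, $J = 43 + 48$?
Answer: $251651466$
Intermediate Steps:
$J = 91$
$B = -186$ ($B = -95 - 91 = -186$)
$L{\left(D,q \right)} = D - 186 q$ ($L{\left(D,q \right)} = - 186 q + D = D - 186 q$)
$\left(L{\left(43,162 \right)} + b{\left(191,\left(0 + 3\right) 3 \right)}\right) \left(23026 - 31443\right) = \left(\left(43 - 30132\right) + 191\right) \left(23026 - 31443\right) = \left(\left(43 - 30132\right) + 191\right) \left(-8417\right) = \left(-30089 + 191\right) \left(-8417\right) = \left(-29898\right) \left(-8417\right) = 251651466$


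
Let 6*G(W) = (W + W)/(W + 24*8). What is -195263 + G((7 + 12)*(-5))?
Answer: -56821628/291 ≈ -1.9526e+5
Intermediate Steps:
G(W) = W/(3*(192 + W)) (G(W) = ((W + W)/(W + 24*8))/6 = ((2*W)/(W + 192))/6 = ((2*W)/(192 + W))/6 = (2*W/(192 + W))/6 = W/(3*(192 + W)))
-195263 + G((7 + 12)*(-5)) = -195263 + ((7 + 12)*(-5))/(3*(192 + (7 + 12)*(-5))) = -195263 + (19*(-5))/(3*(192 + 19*(-5))) = -195263 + (⅓)*(-95)/(192 - 95) = -195263 + (⅓)*(-95)/97 = -195263 + (⅓)*(-95)*(1/97) = -195263 - 95/291 = -56821628/291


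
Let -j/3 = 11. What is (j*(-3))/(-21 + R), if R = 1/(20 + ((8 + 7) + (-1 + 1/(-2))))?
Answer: -6633/1405 ≈ -4.7210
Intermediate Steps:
j = -33 (j = -3*11 = -33)
R = 2/67 (R = 1/(20 + (15 + (-1 - ½))) = 1/(20 + (15 - 3/2)) = 1/(20 + 27/2) = 1/(67/2) = 2/67 ≈ 0.029851)
(j*(-3))/(-21 + R) = (-33*(-3))/(-21 + 2/67) = 99/(-1405/67) = 99*(-67/1405) = -6633/1405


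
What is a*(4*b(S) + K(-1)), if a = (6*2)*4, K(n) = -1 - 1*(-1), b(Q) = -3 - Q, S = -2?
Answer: -192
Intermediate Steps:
K(n) = 0 (K(n) = -1 + 1 = 0)
a = 48 (a = 12*4 = 48)
a*(4*b(S) + K(-1)) = 48*(4*(-3 - 1*(-2)) + 0) = 48*(4*(-3 + 2) + 0) = 48*(4*(-1) + 0) = 48*(-4 + 0) = 48*(-4) = -192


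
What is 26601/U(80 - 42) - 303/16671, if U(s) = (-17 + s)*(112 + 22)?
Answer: 49179181/5212466 ≈ 9.4349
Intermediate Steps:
U(s) = -2278 + 134*s (U(s) = (-17 + s)*134 = -2278 + 134*s)
26601/U(80 - 42) - 303/16671 = 26601/(-2278 + 134*(80 - 42)) - 303/16671 = 26601/(-2278 + 134*38) - 303*1/16671 = 26601/(-2278 + 5092) - 101/5557 = 26601/2814 - 101/5557 = 26601*(1/2814) - 101/5557 = 8867/938 - 101/5557 = 49179181/5212466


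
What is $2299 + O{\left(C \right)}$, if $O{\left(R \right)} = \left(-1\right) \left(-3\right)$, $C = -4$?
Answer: $2302$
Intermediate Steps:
$O{\left(R \right)} = 3$
$2299 + O{\left(C \right)} = 2299 + 3 = 2302$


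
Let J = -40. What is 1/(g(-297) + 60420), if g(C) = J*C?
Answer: 1/72300 ≈ 1.3831e-5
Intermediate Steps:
g(C) = -40*C
1/(g(-297) + 60420) = 1/(-40*(-297) + 60420) = 1/(11880 + 60420) = 1/72300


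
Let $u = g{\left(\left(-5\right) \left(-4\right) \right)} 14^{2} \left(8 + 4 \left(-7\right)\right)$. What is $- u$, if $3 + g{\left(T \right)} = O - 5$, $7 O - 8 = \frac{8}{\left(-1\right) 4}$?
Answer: $-28000$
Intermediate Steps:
$O = \frac{6}{7}$ ($O = \frac{8}{7} + \frac{8 \frac{1}{\left(-1\right) 4}}{7} = \frac{8}{7} + \frac{8 \frac{1}{-4}}{7} = \frac{8}{7} + \frac{8 \left(- \frac{1}{4}\right)}{7} = \frac{8}{7} + \frac{1}{7} \left(-2\right) = \frac{8}{7} - \frac{2}{7} = \frac{6}{7} \approx 0.85714$)
$g{\left(T \right)} = - \frac{50}{7}$ ($g{\left(T \right)} = -3 + \left(\frac{6}{7} - 5\right) = -3 - \frac{29}{7} = - \frac{50}{7}$)
$u = 28000$ ($u = - \frac{50 \cdot 14^{2}}{7} \left(8 + 4 \left(-7\right)\right) = \left(- \frac{50}{7}\right) 196 \left(8 - 28\right) = \left(-1400\right) \left(-20\right) = 28000$)
$- u = \left(-1\right) 28000 = -28000$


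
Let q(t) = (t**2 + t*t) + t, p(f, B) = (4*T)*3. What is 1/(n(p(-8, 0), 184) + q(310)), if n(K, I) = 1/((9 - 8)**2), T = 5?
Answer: 1/192511 ≈ 5.1945e-6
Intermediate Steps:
p(f, B) = 60 (p(f, B) = (4*5)*3 = 20*3 = 60)
n(K, I) = 1 (n(K, I) = 1/(1**2) = 1/1 = 1)
q(t) = t + 2*t**2 (q(t) = (t**2 + t**2) + t = 2*t**2 + t = t + 2*t**2)
1/(n(p(-8, 0), 184) + q(310)) = 1/(1 + 310*(1 + 2*310)) = 1/(1 + 310*(1 + 620)) = 1/(1 + 310*621) = 1/(1 + 192510) = 1/192511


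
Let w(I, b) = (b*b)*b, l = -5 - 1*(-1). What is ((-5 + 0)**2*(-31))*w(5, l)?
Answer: 49600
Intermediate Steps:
l = -4 (l = -5 + 1 = -4)
w(I, b) = b**3 (w(I, b) = b**2*b = b**3)
((-5 + 0)**2*(-31))*w(5, l) = ((-5 + 0)**2*(-31))*(-4)**3 = ((-5)**2*(-31))*(-64) = (25*(-31))*(-64) = -775*(-64) = 49600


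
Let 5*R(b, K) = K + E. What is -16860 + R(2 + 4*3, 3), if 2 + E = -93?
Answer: -84392/5 ≈ -16878.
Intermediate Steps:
E = -95 (E = -2 - 93 = -95)
R(b, K) = -19 + K/5 (R(b, K) = (K - 95)/5 = (-95 + K)/5 = -19 + K/5)
-16860 + R(2 + 4*3, 3) = -16860 + (-19 + (1/5)*3) = -16860 + (-19 + 3/5) = -16860 - 92/5 = -84392/5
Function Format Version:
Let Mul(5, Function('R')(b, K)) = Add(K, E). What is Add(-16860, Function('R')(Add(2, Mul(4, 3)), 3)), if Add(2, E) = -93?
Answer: Rational(-84392, 5) ≈ -16878.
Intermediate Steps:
E = -95 (E = Add(-2, -93) = -95)
Function('R')(b, K) = Add(-19, Mul(Rational(1, 5), K)) (Function('R')(b, K) = Mul(Rational(1, 5), Add(K, -95)) = Mul(Rational(1, 5), Add(-95, K)) = Add(-19, Mul(Rational(1, 5), K)))
Add(-16860, Function('R')(Add(2, Mul(4, 3)), 3)) = Add(-16860, Add(-19, Mul(Rational(1, 5), 3))) = Add(-16860, Add(-19, Rational(3, 5))) = Add(-16860, Rational(-92, 5)) = Rational(-84392, 5)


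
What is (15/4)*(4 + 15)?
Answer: 285/4 ≈ 71.250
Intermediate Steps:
(15/4)*(4 + 15) = (15*(¼))*19 = (15/4)*19 = 285/4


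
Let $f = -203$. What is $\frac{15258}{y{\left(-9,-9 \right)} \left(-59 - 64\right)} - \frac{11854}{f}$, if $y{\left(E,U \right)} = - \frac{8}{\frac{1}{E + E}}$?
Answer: $\frac{34476779}{599256} \approx 57.533$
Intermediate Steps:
$y{\left(E,U \right)} = - 16 E$ ($y{\left(E,U \right)} = - \frac{8}{\frac{1}{2 E}} = - \frac{8}{\frac{1}{2} \frac{1}{E}} = - 8 \cdot 2 E = - 16 E$)
$\frac{15258}{y{\left(-9,-9 \right)} \left(-59 - 64\right)} - \frac{11854}{f} = \frac{15258}{\left(-16\right) \left(-9\right) \left(-59 - 64\right)} - \frac{11854}{-203} = \frac{15258}{144 \left(-123\right)} - - \frac{11854}{203} = \frac{15258}{-17712} + \frac{11854}{203} = 15258 \left(- \frac{1}{17712}\right) + \frac{11854}{203} = - \frac{2543}{2952} + \frac{11854}{203} = \frac{34476779}{599256}$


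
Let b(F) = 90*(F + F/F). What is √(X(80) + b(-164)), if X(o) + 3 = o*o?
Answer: I*√8273 ≈ 90.956*I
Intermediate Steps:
X(o) = -3 + o² (X(o) = -3 + o*o = -3 + o²)
b(F) = 90 + 90*F (b(F) = 90*(F + 1) = 90*(1 + F) = 90 + 90*F)
√(X(80) + b(-164)) = √((-3 + 80²) + (90 + 90*(-164))) = √((-3 + 6400) + (90 - 14760)) = √(6397 - 14670) = √(-8273) = I*√8273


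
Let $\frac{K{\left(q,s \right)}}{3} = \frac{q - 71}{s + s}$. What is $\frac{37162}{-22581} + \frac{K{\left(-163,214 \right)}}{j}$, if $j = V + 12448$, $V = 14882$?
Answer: $- \frac{72451447457}{44022562740} \approx -1.6458$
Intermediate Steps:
$j = 27330$ ($j = 14882 + 12448 = 27330$)
$K{\left(q,s \right)} = \frac{3 \left(-71 + q\right)}{2 s}$ ($K{\left(q,s \right)} = 3 \frac{q - 71}{s + s} = 3 \frac{-71 + q}{2 s} = \frac{3 \left(-71 + q\right)}{2 s}$)
$\frac{37162}{-22581} + \frac{K{\left(-163,214 \right)}}{j} = \frac{37162}{-22581} + \frac{\frac{3}{2} \cdot \frac{1}{214} \left(-71 - 163\right)}{27330} = 37162 \left(- \frac{1}{22581}\right) + \frac{3}{2} \cdot \frac{1}{214} \left(-234\right) \frac{1}{27330} = - \frac{37162}{22581} - \frac{117}{1949540} = - \frac{72451447457}{44022562740}$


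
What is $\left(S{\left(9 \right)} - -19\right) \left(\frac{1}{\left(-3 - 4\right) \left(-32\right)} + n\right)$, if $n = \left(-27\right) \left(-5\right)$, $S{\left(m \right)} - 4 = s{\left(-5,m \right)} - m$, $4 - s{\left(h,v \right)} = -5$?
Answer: $\frac{695543}{224} \approx 3105.1$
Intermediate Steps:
$s{\left(h,v \right)} = 9$ ($s{\left(h,v \right)} = 4 - -5 = 4 + 5 = 9$)
$S{\left(m \right)} = 13 - m$ ($S{\left(m \right)} = 4 - \left(-9 + m\right) = 13 - m$)
$n = 135$
$\left(S{\left(9 \right)} - -19\right) \left(\frac{1}{\left(-3 - 4\right) \left(-32\right)} + n\right) = \left(\left(13 - 9\right) - -19\right) \left(\frac{1}{\left(-3 - 4\right) \left(-32\right)} + 135\right) = \left(\left(13 - 9\right) + 19\right) \left(\frac{1}{\left(-7\right) \left(-32\right)} + 135\right) = \left(4 + 19\right) \left(\frac{1}{224} + 135\right) = 23 \left(\frac{1}{224} + 135\right) = 23 \cdot \frac{30241}{224} = \frac{695543}{224}$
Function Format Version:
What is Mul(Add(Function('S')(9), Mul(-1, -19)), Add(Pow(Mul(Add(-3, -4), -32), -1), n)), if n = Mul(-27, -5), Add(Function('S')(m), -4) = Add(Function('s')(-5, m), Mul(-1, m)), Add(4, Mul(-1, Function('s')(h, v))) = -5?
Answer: Rational(695543, 224) ≈ 3105.1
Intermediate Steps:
Function('s')(h, v) = 9 (Function('s')(h, v) = Add(4, Mul(-1, -5)) = Add(4, 5) = 9)
Function('S')(m) = Add(13, Mul(-1, m)) (Function('S')(m) = Add(4, Add(9, Mul(-1, m))) = Add(13, Mul(-1, m)))
n = 135
Mul(Add(Function('S')(9), Mul(-1, -19)), Add(Pow(Mul(Add(-3, -4), -32), -1), n)) = Mul(Add(Add(13, Mul(-1, 9)), Mul(-1, -19)), Add(Pow(Mul(Add(-3, -4), -32), -1), 135)) = Mul(Add(Add(13, -9), 19), Add(Pow(Mul(-7, -32), -1), 135)) = Mul(Add(4, 19), Add(Pow(224, -1), 135)) = Mul(23, Add(Rational(1, 224), 135)) = Mul(23, Rational(30241, 224)) = Rational(695543, 224)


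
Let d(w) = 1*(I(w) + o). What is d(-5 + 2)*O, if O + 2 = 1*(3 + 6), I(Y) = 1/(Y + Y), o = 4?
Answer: 161/6 ≈ 26.833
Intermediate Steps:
I(Y) = 1/(2*Y)
O = 7 (O = -2 + 1*(3 + 6) = -2 + 1*9 = -2 + 9 = 7)
d(w) = 4 + 1/(2*w) (d(w) = 1*(1/(2*w) + 4) = 1*(4 + 1/(2*w)) = 4 + 1/(2*w))
d(-5 + 2)*O = (4 + 1/(2*(-5 + 2)))*7 = (4 + (½)/(-3))*7 = (4 + (½)*(-⅓))*7 = (4 - ⅙)*7 = (23/6)*7 = 161/6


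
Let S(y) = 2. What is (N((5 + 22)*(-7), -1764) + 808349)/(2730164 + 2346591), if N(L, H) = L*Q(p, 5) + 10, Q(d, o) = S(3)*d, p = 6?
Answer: 806091/5076755 ≈ 0.15878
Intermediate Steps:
Q(d, o) = 2*d
N(L, H) = 10 + 12*L (N(L, H) = L*(2*6) + 10 = L*12 + 10 = 12*L + 10 = 10 + 12*L)
(N((5 + 22)*(-7), -1764) + 808349)/(2730164 + 2346591) = ((10 + 12*((5 + 22)*(-7))) + 808349)/(2730164 + 2346591) = ((10 + 12*(27*(-7))) + 808349)/5076755 = ((10 + 12*(-189)) + 808349)*(1/5076755) = ((10 - 2268) + 808349)*(1/5076755) = (-2258 + 808349)*(1/5076755) = 806091*(1/5076755) = 806091/5076755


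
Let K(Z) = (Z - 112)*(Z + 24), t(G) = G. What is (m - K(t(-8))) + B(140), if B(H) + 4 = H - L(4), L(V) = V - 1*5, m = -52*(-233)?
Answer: 14173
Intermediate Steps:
m = 12116
L(V) = -5 + V (L(V) = V - 5 = -5 + V)
B(H) = -3 + H (B(H) = -4 + (H - (-5 + 4)) = -4 + (H - 1*(-1)) = -4 + (H + 1) = -4 + (1 + H) = -3 + H)
K(Z) = (-112 + Z)*(24 + Z)
(m - K(t(-8))) + B(140) = (12116 - (-2688 + (-8)**2 - 88*(-8))) + (-3 + 140) = (12116 - (-2688 + 64 + 704)) + 137 = (12116 - 1*(-1920)) + 137 = (12116 + 1920) + 137 = 14036 + 137 = 14173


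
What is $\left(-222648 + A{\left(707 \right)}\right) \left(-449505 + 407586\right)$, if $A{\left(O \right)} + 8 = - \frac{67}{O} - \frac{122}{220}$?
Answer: $\frac{725869723297023}{77770} \approx 9.3335 \cdot 10^{9}$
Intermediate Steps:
$A{\left(O \right)} = - \frac{941}{110} - \frac{67}{O}$ ($A{\left(O \right)} = -8 - \left(\frac{61}{110} + \frac{67}{O}\right) = - \frac{941}{110} - \frac{67}{O}$)
$\left(-222648 + A{\left(707 \right)}\right) \left(-449505 + 407586\right) = \left(-222648 - \left(\frac{941}{110} + \frac{67}{707}\right)\right) \left(-449505 + 407586\right) = \left(-222648 - \frac{672657}{77770}\right) \left(-41919\right) = \left(- \frac{17316007617}{77770}\right) \left(-41919\right) = \frac{725869723297023}{77770}$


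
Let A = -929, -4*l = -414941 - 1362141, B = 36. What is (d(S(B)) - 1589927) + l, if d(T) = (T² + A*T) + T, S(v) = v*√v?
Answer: -2598897/2 ≈ -1.2994e+6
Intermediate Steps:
l = 888541/2 (l = -(-414941 - 1362141)/4 = -¼*(-1777082) = 888541/2 ≈ 4.4427e+5)
S(v) = v^(3/2)
d(T) = T² - 928*T (d(T) = (T² - 929*T) + T = T² - 928*T)
(d(S(B)) - 1589927) + l = (36^(3/2)*(-928 + 36^(3/2)) - 1589927) + 888541/2 = (216*(-928 + 216) - 1589927) + 888541/2 = (216*(-712) - 1589927) + 888541/2 = (-153792 - 1589927) + 888541/2 = -1743719 + 888541/2 = -2598897/2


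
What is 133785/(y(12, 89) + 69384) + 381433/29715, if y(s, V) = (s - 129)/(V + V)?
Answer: 361227478247/24465815535 ≈ 14.765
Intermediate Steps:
y(s, V) = (-129 + s)/(2*V) (y(s, V) = (-129 + s)/((2*V)) = (-129 + s)*(1/(2*V)) = (-129 + s)/(2*V))
133785/(y(12, 89) + 69384) + 381433/29715 = 133785/((1/2)*(-129 + 12)/89 + 69384) + 381433/29715 = 133785/((1/2)*(1/89)*(-117) + 69384) + 381433*(1/29715) = 133785/(-117/178 + 69384) + 381433/29715 = 133785/(12350235/178) + 381433/29715 = 133785*(178/12350235) + 381433/29715 = 1587582/823349 + 381433/29715 = 361227478247/24465815535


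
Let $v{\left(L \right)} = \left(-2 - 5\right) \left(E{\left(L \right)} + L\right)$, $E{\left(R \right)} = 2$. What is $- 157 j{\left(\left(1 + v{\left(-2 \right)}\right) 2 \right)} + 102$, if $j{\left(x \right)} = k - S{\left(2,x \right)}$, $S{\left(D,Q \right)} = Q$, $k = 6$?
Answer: $-526$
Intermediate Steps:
$v{\left(L \right)} = -14 - 7 L$ ($v{\left(L \right)} = \left(-2 - 5\right) \left(2 + L\right) = - 7 \left(2 + L\right) = -14 - 7 L$)
$j{\left(x \right)} = 6 - x$
$- 157 j{\left(\left(1 + v{\left(-2 \right)}\right) 2 \right)} + 102 = - 157 \left(6 - \left(1 - 0\right) 2\right) + 102 = - 157 \left(6 - \left(1 + \left(-14 + 14\right)\right) 2\right) + 102 = - 157 \left(6 - \left(1 + 0\right) 2\right) + 102 = - 157 \left(6 - 1 \cdot 2\right) + 102 = - 157 \left(6 - 2\right) + 102 = \left(-157\right) 4 + 102 = -628 + 102 = -526$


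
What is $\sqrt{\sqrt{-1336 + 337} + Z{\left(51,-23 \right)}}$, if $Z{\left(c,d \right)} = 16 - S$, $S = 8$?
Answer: $\sqrt{8 + 3 i \sqrt{111}} \approx 4.5058 + 3.5074 i$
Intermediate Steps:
$Z{\left(c,d \right)} = 8$ ($Z{\left(c,d \right)} = 16 - 8 = 8$)
$\sqrt{\sqrt{-1336 + 337} + Z{\left(51,-23 \right)}} = \sqrt{\sqrt{-1336 + 337} + 8} = \sqrt{\sqrt{-999} + 8} = \sqrt{3 i \sqrt{111} + 8} = \sqrt{8 + 3 i \sqrt{111}}$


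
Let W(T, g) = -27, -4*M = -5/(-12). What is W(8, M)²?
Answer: 729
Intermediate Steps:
M = -5/48 (M = -(-5)/(4*(-12)) = -(-5)*(-1)/(4*12) = -¼*5/12 = -5/48 ≈ -0.10417)
W(8, M)² = (-27)² = 729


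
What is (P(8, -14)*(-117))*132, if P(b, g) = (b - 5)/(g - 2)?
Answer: 11583/4 ≈ 2895.8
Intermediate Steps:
P(b, g) = (-5 + b)/(-2 + g)
(P(8, -14)*(-117))*132 = (((-5 + 8)/(-2 - 14))*(-117))*132 = ((3/(-16))*(-117))*132 = (-1/16*3*(-117))*132 = -3/16*(-117)*132 = (351/16)*132 = 11583/4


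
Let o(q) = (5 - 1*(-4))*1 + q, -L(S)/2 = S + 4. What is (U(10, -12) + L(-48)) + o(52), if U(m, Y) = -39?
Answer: 110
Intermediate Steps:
L(S) = -8 - 2*S (L(S) = -2*(S + 4) = -2*(4 + S) = -8 - 2*S)
o(q) = 9 + q (o(q) = (5 + 4)*1 + q = 9*1 + q = 9 + q)
(U(10, -12) + L(-48)) + o(52) = (-39 + (-8 - 2*(-48))) + (9 + 52) = (-39 + (-8 + 96)) + 61 = (-39 + 88) + 61 = 49 + 61 = 110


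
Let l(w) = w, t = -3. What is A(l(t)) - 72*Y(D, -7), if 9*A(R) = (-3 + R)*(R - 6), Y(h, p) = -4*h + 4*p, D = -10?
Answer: -858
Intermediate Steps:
A(R) = (-6 + R)*(-3 + R)/9 (A(R) = ((-3 + R)*(R - 6))/9 = ((-3 + R)*(-6 + R))/9 = ((-6 + R)*(-3 + R))/9 = (-6 + R)*(-3 + R)/9)
A(l(t)) - 72*Y(D, -7) = (2 - 1*(-3) + (⅑)*(-3)²) - 72*(-4*(-10) + 4*(-7)) = (2 + 3 + (⅑)*9) - 72*(40 - 28) = (2 + 3 + 1) - 72*12 = 6 - 864 = -858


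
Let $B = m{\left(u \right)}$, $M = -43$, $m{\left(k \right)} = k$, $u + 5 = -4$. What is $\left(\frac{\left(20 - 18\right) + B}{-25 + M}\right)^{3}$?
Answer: $\frac{343}{314432} \approx 0.0010909$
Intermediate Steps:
$u = -9$ ($u = -5 - 4 = -9$)
$B = -9$
$\left(\frac{\left(20 - 18\right) + B}{-25 + M}\right)^{3} = \left(\frac{\left(20 - 18\right) - 9}{-25 - 43}\right)^{3} = \left(\frac{2 - 9}{-68}\right)^{3} = \left(\left(-7\right) \left(- \frac{1}{68}\right)\right)^{3} = \left(\frac{7}{68}\right)^{3} = \frac{343}{314432}$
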